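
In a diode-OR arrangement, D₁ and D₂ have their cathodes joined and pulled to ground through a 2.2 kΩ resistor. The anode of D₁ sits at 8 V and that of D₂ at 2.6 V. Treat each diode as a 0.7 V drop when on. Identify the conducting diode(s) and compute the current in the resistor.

Only D₁ conducts; I_R ≈ 3.3 mA

Assume both conduct. Then node N would need to be at both 8−0.7 = 7.3 V and 2.6−0.7 = 1.9 V, which is impossible.
Assume only D₁ conducts: V_N = 8 − 0.7 = 7.3 V, so I_R = 7.3/2.2 = 3.32 mA.
Check D₂: its anode-to-cathode voltage is 2.6 − 7.3 = -4.7 V < 0.7 V, so it is off. The assumption is consistent.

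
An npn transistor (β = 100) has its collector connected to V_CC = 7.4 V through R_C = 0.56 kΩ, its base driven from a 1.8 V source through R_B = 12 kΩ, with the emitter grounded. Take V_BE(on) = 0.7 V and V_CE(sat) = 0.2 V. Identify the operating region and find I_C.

Assume active. Base-emitter loop: I_B = (V_BB − V_BE)/R_B = (1.8 − 0.7)/12 = 0.0917 mA.
I_C = β·I_B = 100×0.0917 = 9.17 mA.
V_CE = V_CC − I_C·R_C = 7.4 − 9.17×0.56 = 2.27 V > V_CE(sat), so the active-region assumption holds.

active; I_C ≈ 9.2 mA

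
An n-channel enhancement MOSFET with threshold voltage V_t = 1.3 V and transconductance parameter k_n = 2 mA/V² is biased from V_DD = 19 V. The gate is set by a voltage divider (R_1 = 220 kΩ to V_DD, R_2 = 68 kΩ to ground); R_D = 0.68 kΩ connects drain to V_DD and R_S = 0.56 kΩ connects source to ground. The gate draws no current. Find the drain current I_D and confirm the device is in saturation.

V_G = V_DD·R_2/(R_1+R_2) = 19×68/288 = 4.49 V.
Assume saturation: I_D = (k_n/2)(V_GS − V_t)² with V_GS = V_G − I_D·R_S = 4.49 − 0.56·I_D.
Substituting gives 0.314·I_D² − 4.57·I_D + 10.2 = 0, with roots I_D = 2.74 or 11.8 mA.
The root I_D = 11.8 mA gives V_GS = -2.14 V ≤ V_t, so take I_D = 2.74 mA.
Then V_GS = 2.95 V and V_DS = V_DD − I_D(R_D+R_S) = 19 − 2.74×1.24 = 15.6 V.
Saturation requires V_DS ≥ V_GS − V_t = 1.65 V; 15.6 ≥ 1.65 ✓.

I_D ≈ 2.7 mA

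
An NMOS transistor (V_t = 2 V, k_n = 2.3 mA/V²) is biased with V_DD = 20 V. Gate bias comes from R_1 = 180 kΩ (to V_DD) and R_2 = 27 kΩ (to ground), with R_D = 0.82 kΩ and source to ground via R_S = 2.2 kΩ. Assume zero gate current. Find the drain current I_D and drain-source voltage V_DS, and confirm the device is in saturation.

V_G = V_DD·R_2/(R_1+R_2) = 20×27/207 = 2.61 V.
Assume saturation: I_D = (k_n/2)(V_GS − V_t)² with V_GS = V_G − I_D·R_S = 2.61 − 2.2·I_D.
Substituting gives 5.57·I_D² − 4.08·I_D + 0.426 = 0, with roots I_D = 0.126 or 0.607 mA.
The root I_D = 0.607 mA gives V_GS = 1.27 V ≤ V_t, so take I_D = 0.126 mA.
Then V_GS = 2.33 V and V_DS = V_DD − I_D(R_D+R_S) = 20 − 0.126×3.02 = 19.6 V.
Saturation requires V_DS ≥ V_GS − V_t = 0.331 V; 19.6 ≥ 0.331 ✓.

I_D ≈ 0.13 mA, V_DS ≈ 20 V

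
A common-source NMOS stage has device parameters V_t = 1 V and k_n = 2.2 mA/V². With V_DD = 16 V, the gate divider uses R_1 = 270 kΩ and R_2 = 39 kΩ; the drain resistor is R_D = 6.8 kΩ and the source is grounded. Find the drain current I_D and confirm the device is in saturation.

V_G = V_DD·R_2/(R_1+R_2) = 16×39/309 = 2.02 V. With the source grounded, V_GS = V_G = 2.02 V.
Assume saturation: I_D = (k_n/2)(V_GS − V_t)² = (2.2/2)×(2.02 − 1)² = 1.1×1.02² = 1.14 mA.
V_DS = V_DD − I_D·R_D = 16 − 1.14×6.8 = 8.23 V.
Saturation requires V_DS ≥ V_GS − V_t = 1.02 V; 8.23 ≥ 1.02 ✓.

I_D ≈ 1.1 mA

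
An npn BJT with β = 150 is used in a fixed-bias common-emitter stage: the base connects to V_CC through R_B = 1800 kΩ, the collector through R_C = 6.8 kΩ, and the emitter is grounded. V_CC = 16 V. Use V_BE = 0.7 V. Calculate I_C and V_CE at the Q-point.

Base loop: V_CC = I_B·R_B + V_BE, so I_B = (16 − 0.7)/1800 kΩ = 0.0085 mA.
In the active region I_C = β·I_B = 150 × 0.0085 = 1.28 mA.
Collector loop: V_CE = V_CC − I_C·R_C = 16 − 1.28×6.8 = 7.33 V.
Since V_CE = 7.33 V > V_CE(sat) ≈ 0.2 V, the transistor is in the active region as assumed.

I_C ≈ 1.3 mA, V_CE ≈ 7.3 V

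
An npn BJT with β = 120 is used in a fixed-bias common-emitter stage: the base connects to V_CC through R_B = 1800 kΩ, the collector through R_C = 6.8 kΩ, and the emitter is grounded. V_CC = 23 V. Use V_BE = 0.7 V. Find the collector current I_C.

I_C ≈ 1.5 mA

Base loop: V_CC = I_B·R_B + V_BE, so I_B = (23 − 0.7)/1800 kΩ = 0.0124 mA.
In the active region I_C = β·I_B = 120 × 0.0124 = 1.49 mA.
Collector loop: V_CE = V_CC − I_C·R_C = 23 − 1.49×6.8 = 12.9 V.
Since V_CE = 12.9 V > V_CE(sat) ≈ 0.2 V, the transistor is in the active region as assumed.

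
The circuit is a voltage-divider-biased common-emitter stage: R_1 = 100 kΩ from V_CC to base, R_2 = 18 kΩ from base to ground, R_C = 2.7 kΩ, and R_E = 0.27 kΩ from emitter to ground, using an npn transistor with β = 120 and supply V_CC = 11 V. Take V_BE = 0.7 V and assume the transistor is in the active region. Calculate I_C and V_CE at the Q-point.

Thevenize the base divider: V_Th = V_CC·R_2/(R_1+R_2) = 11×18/118 = 1.68 V, R_Th = R_1‖R_2 = 15.3 kΩ.
Base-emitter loop: V_Th = I_B·R_Th + V_BE + (β+1)I_B·R_E, so I_B = (1.68 − 0.7) / (15.3 + 121×0.27) = 0.0204 mA.
I_C = β·I_B = 120×0.0204 = 2.45 mA, and I_E = (β+1)I_B = 2.47 mA.
V_CE = V_CC − I_C·R_C − I_E·R_E = 11 − 2.45×2.7 − 2.47×0.27 = 3.72 V.
V_CE = 3.72 V > 0.2 V confirms active-region operation.

I_C ≈ 2.4 mA, V_CE ≈ 3.7 V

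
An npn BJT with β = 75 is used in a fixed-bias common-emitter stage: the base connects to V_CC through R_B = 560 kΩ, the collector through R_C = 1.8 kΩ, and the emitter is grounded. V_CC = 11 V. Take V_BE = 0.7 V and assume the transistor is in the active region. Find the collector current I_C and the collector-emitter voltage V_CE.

I_C ≈ 1.4 mA, V_CE ≈ 8.5 V

Base loop: V_CC = I_B·R_B + V_BE, so I_B = (11 − 0.7)/560 kΩ = 0.0184 mA.
In the active region I_C = β·I_B = 75 × 0.0184 = 1.38 mA.
Collector loop: V_CE = V_CC − I_C·R_C = 11 − 1.38×1.8 = 8.52 V.
Since V_CE = 8.52 V > V_CE(sat) ≈ 0.2 V, the transistor is in the active region as assumed.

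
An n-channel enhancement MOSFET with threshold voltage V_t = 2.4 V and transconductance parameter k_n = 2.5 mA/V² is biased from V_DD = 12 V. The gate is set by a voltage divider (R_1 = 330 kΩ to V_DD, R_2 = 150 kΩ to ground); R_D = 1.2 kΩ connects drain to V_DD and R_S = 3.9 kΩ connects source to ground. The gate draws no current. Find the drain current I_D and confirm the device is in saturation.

I_D ≈ 0.23 mA

V_G = V_DD·R_2/(R_1+R_2) = 12×150/480 = 3.75 V.
Assume saturation: I_D = (k_n/2)(V_GS − V_t)² with V_GS = V_G − I_D·R_S = 3.75 − 3.9·I_D.
Substituting gives 19·I_D² − 14.2·I_D + 2.28 = 0, with roots I_D = 0.235 or 0.51 mA.
The root I_D = 0.51 mA gives V_GS = 1.76 V ≤ V_t, so take I_D = 0.235 mA.
Then V_GS = 2.83 V and V_DS = V_DD − I_D(R_D+R_S) = 12 − 0.235×5.1 = 10.8 V.
Saturation requires V_DS ≥ V_GS − V_t = 0.434 V; 10.8 ≥ 0.434 ✓.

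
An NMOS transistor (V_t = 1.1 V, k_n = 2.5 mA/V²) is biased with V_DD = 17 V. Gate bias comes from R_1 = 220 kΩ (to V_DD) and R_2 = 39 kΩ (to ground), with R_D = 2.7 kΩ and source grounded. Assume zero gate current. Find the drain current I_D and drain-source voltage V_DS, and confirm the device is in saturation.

V_G = V_DD·R_2/(R_1+R_2) = 17×39/259 = 2.56 V. With the source grounded, V_GS = V_G = 2.56 V.
Assume saturation: I_D = (k_n/2)(V_GS − V_t)² = (2.5/2)×(2.56 − 1.1)² = 1.25×1.46² = 2.66 mA.
V_DS = V_DD − I_D·R_D = 17 − 2.66×2.7 = 9.81 V.
Saturation requires V_DS ≥ V_GS − V_t = 1.46 V; 9.81 ≥ 1.46 ✓.

I_D ≈ 2.7 mA, V_DS ≈ 9.8 V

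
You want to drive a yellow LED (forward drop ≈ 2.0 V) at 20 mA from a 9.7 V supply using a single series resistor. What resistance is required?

The resistor drops V_S − V_D = 9.7 − 2.0 = 7.7 V at 20 mA.
R = 7.7 V / 20 mA = 0.385 kΩ.

R ≈ 0.38 kΩ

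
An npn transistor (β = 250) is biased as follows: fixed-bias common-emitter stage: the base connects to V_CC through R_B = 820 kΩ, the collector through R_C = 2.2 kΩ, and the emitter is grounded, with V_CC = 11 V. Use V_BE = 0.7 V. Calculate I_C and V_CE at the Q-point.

I_C ≈ 3.1 mA, V_CE ≈ 4.1 V

Base loop: V_CC = I_B·R_B + V_BE, so I_B = (11 − 0.7)/820 kΩ = 0.0126 mA.
In the active region I_C = β·I_B = 250 × 0.0126 = 3.14 mA.
Collector loop: V_CE = V_CC − I_C·R_C = 11 − 3.14×2.2 = 4.09 V.
Since V_CE = 4.09 V > V_CE(sat) ≈ 0.2 V, the transistor is in the active region as assumed.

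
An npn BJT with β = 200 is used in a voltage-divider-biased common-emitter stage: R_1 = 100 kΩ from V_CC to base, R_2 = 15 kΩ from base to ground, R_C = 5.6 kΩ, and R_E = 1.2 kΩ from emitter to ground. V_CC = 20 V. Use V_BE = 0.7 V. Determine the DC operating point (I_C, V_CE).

Thevenize the base divider: V_Th = V_CC·R_2/(R_1+R_2) = 20×15/115 = 2.61 V, R_Th = R_1‖R_2 = 13 kΩ.
Base-emitter loop: V_Th = I_B·R_Th + V_BE + (β+1)I_B·R_E, so I_B = (2.61 − 0.7) / (13 + 201×1.2) = 0.00751 mA.
I_C = β·I_B = 200×0.00751 = 1.5 mA, and I_E = (β+1)I_B = 1.51 mA.
V_CE = V_CC − I_C·R_C − I_E·R_E = 20 − 1.5×5.6 − 1.51×1.2 = 9.78 V.
V_CE = 9.78 V > 0.2 V confirms active-region operation.

I_C ≈ 1.5 mA, V_CE ≈ 9.8 V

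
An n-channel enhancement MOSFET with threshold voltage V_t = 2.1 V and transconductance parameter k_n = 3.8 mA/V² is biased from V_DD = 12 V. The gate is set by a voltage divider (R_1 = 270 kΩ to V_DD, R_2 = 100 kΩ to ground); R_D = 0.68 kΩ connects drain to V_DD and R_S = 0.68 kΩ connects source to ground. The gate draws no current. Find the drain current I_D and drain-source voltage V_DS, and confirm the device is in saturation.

I_D ≈ 0.75 mA, V_DS ≈ 11 V

V_G = V_DD·R_2/(R_1+R_2) = 12×100/370 = 3.24 V.
Assume saturation: I_D = (k_n/2)(V_GS − V_t)² with V_GS = V_G − I_D·R_S = 3.24 − 0.68·I_D.
Substituting gives 0.879·I_D² − 3.95·I_D + 2.48 = 0, with roots I_D = 0.755 or 3.75 mA.
The root I_D = 3.75 mA gives V_GS = 0.696 V ≤ V_t, so take I_D = 0.755 mA.
Then V_GS = 2.73 V and V_DS = V_DD − I_D(R_D+R_S) = 12 − 0.755×1.36 = 11 V.
Saturation requires V_DS ≥ V_GS − V_t = 0.63 V; 11 ≥ 0.63 ✓.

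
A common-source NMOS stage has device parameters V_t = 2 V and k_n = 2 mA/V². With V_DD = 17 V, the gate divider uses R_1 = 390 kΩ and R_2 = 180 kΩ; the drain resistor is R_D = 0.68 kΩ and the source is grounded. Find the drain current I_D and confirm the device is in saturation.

I_D ≈ 11 mA

V_G = V_DD·R_2/(R_1+R_2) = 17×180/570 = 5.37 V. With the source grounded, V_GS = V_G = 5.37 V.
Assume saturation: I_D = (k_n/2)(V_GS − V_t)² = (2/2)×(5.37 − 2)² = 1×3.37² = 11.3 mA.
V_DS = V_DD − I_D·R_D = 17 − 11.3×0.68 = 9.28 V.
Saturation requires V_DS ≥ V_GS − V_t = 3.37 V; 9.28 ≥ 3.37 ✓.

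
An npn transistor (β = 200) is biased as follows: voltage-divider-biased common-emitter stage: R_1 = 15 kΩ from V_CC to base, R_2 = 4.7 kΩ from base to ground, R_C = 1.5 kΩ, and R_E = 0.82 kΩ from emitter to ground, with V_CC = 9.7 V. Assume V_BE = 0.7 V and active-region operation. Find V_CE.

V_CE ≈ 5.2 V

Thevenize the base divider: V_Th = V_CC·R_2/(R_1+R_2) = 9.7×4.7/19.7 = 2.31 V, R_Th = R_1‖R_2 = 3.58 kΩ.
Base-emitter loop: V_Th = I_B·R_Th + V_BE + (β+1)I_B·R_E, so I_B = (2.31 − 0.7) / (3.58 + 201×0.82) = 0.00959 mA.
I_C = β·I_B = 200×0.00959 = 1.92 mA, and I_E = (β+1)I_B = 1.93 mA.
V_CE = V_CC − I_C·R_C − I_E·R_E = 9.7 − 1.92×1.5 − 1.93×0.82 = 5.24 V.
V_CE = 5.24 V > 0.2 V confirms active-region operation.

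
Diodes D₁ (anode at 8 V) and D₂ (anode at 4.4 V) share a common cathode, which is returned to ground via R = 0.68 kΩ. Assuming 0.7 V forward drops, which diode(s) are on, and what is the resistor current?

Assume both conduct. Then node N would need to be at both 8−0.7 = 7.3 V and 4.4−0.7 = 3.7 V, which is impossible.
Assume only D₁ conducts: V_N = 8 − 0.7 = 7.3 V, so I_R = 7.3/0.68 = 10.7 mA.
Check D₂: its anode-to-cathode voltage is 4.4 − 7.3 = -2.9 V < 0.7 V, so it is off. The assumption is consistent.

Only D₁ conducts; I_R ≈ 11 mA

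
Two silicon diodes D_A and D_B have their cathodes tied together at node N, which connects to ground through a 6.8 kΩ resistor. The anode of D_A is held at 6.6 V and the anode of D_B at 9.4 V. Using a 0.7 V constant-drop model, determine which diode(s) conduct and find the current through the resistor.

Assume both conduct. Then node N would need to be at both 6.6−0.7 = 5.9 V and 9.4−0.7 = 8.7 V, which is impossible.
Assume only D_B conducts: V_N = 9.4 − 0.7 = 8.7 V, so I_R = 8.7/6.8 = 1.28 mA.
Check D_A: its anode-to-cathode voltage is 6.6 − 8.7 = -2.1 V < 0.7 V, so it is off. The assumption is consistent.

Only D_B conducts; I_R ≈ 1.3 mA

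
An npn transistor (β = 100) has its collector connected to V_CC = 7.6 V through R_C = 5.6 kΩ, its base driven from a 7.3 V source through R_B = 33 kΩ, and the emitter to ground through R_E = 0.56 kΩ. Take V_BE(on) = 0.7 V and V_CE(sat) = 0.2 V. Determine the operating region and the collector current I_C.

saturation; I_C ≈ 1.2 mA

Assume active: I_B = (7.3 − 0.7)/(33 + 101×0.56) = 0.0737 mA, I_C = β·I_B = 7.37 mA.
Then V_CE = 7.6 − 7.37×5.6 − 7.44×0.56 = -37.8 V < 0.2 V — the active assumption fails.
Re-solve with V_CE = 0.2 V. KCL at the emitter: V_E/R_E = (V_BB−0.7−V_E)/R_B + (V_CC−0.2−V_E)/R_C, giving V_E = 0.763 V.
I_C = (V_CC − 0.2 − V_E)/R_C = (7.4 − 0.763)/5.6 = 1.19 mA.
Check: I_B = (6.6 − 0.763)/33 = 0.177 mA, and β·I_B = 17.7 mA > I_C, confirming saturation.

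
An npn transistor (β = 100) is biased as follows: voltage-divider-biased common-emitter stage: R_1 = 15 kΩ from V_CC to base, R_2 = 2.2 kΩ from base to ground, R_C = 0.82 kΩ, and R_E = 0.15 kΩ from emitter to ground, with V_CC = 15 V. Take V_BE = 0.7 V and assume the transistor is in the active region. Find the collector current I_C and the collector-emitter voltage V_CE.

Thevenize the base divider: V_Th = V_CC·R_2/(R_1+R_2) = 15×2.2/17.2 = 1.92 V, R_Th = R_1‖R_2 = 1.92 kΩ.
Base-emitter loop: V_Th = I_B·R_Th + V_BE + (β+1)I_B·R_E, so I_B = (1.92 − 0.7) / (1.92 + 101×0.15) = 0.0714 mA.
I_C = β·I_B = 100×0.0714 = 7.14 mA, and I_E = (β+1)I_B = 7.21 mA.
V_CE = V_CC − I_C·R_C − I_E·R_E = 15 − 7.14×0.82 − 7.21×0.15 = 8.06 V.
V_CE = 8.06 V > 0.2 V confirms active-region operation.

I_C ≈ 7.1 mA, V_CE ≈ 8.1 V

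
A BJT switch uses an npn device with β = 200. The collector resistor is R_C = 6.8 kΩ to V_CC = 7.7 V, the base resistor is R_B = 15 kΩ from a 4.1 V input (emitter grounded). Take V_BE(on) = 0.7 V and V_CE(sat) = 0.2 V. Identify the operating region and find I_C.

Assume active: I_B = (4.1 − 0.7)/15 = 0.227 mA, giving I_C = β·I_B = 45.3 mA.
But then V_CE = 7.7 − 45.3×6.8 = -301 V < V_CE(sat) = 0.2 V — impossible in the active region.
So the transistor is saturated. With V_CE = 0.2 V, I_C = (V_CC − 0.2)/R_C = 7.5/6.8 = 1.1 mA.
Check: β·I_B = 45.3 mA > I_C = 1.1 mA, confirming saturation.

saturation; I_C ≈ 1.1 mA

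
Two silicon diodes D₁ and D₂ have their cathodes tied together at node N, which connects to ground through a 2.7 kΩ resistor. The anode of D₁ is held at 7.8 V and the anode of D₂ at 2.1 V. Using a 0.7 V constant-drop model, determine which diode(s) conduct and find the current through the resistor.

Assume both conduct. Then node N would need to be at both 7.8−0.7 = 7.1 V and 2.1−0.7 = 1.4 V, which is impossible.
Assume only D₁ conducts: V_N = 7.8 − 0.7 = 7.1 V, so I_R = 7.1/2.7 = 2.63 mA.
Check D₂: its anode-to-cathode voltage is 2.1 − 7.1 = -5 V < 0.7 V, so it is off. The assumption is consistent.

Only D₁ conducts; I_R ≈ 2.6 mA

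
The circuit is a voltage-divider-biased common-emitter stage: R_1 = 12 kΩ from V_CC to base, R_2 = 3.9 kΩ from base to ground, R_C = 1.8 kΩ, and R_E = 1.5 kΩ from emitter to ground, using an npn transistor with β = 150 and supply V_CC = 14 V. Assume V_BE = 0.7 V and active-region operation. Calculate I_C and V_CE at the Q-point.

Thevenize the base divider: V_Th = V_CC·R_2/(R_1+R_2) = 14×3.9/15.9 = 3.43 V, R_Th = R_1‖R_2 = 2.94 kΩ.
Base-emitter loop: V_Th = I_B·R_Th + V_BE + (β+1)I_B·R_E, so I_B = (3.43 − 0.7) / (2.94 + 151×1.5) = 0.0119 mA.
I_C = β·I_B = 150×0.0119 = 1.79 mA, and I_E = (β+1)I_B = 1.8 mA.
V_CE = V_CC − I_C·R_C − I_E·R_E = 14 − 1.79×1.8 − 1.8×1.5 = 8.08 V.
V_CE = 8.08 V > 0.2 V confirms active-region operation.

I_C ≈ 1.8 mA, V_CE ≈ 8.1 V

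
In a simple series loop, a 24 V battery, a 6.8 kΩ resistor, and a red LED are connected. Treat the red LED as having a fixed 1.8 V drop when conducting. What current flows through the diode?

I ≈ 3.3 mA

KVL around the loop: 24 = V_D + I·R = 1.8 + I × 6.8 kΩ.
So I = (24 − 1.8) / 6.8 kΩ = 22.2 / 6.8 = 3.26 mA.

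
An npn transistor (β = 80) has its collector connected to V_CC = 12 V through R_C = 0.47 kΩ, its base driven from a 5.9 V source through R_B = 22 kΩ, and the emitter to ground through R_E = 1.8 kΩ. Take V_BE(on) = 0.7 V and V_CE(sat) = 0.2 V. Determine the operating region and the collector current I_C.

active; I_C ≈ 2.5 mA

Assume active. Base-emitter loop: I_B = (V_BB − V_BE)/(R_B + (β+1)R_E) = (5.9 − 0.7)/(22 + 81×1.8) = 0.031 mA.
I_C = β·I_B = 80×0.031 = 2.48 mA.
V_CE = V_CC − I_C·R_C − I_E·R_E = 12 − 2.48×0.47 − 2.51×1.8 = 6.32 V > V_CE(sat), so the active-region assumption holds.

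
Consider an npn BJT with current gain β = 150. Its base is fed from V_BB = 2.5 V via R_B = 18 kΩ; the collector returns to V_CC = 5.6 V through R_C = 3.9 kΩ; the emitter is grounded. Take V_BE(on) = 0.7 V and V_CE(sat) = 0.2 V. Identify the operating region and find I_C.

Assume active: I_B = (2.5 − 0.7)/18 = 0.1 mA, giving I_C = β·I_B = 15 mA.
But then V_CE = 5.6 − 15×3.9 = -52.9 V < V_CE(sat) = 0.2 V — impossible in the active region.
So the transistor is saturated. With V_CE = 0.2 V, I_C = (V_CC − 0.2)/R_C = 5.4/3.9 = 1.38 mA.
Check: β·I_B = 15 mA > I_C = 1.38 mA, confirming saturation.

saturation; I_C ≈ 1.4 mA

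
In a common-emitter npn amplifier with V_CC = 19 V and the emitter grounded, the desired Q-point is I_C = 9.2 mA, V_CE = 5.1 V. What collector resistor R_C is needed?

R_C ≈ 1.5 kΩ

Collector loop: V_CC = I_C·R_C + V_CE.
R_C = (V_CC − V_CE)/I_C = (19 − 5.1)/9.2 = 1.51 kΩ.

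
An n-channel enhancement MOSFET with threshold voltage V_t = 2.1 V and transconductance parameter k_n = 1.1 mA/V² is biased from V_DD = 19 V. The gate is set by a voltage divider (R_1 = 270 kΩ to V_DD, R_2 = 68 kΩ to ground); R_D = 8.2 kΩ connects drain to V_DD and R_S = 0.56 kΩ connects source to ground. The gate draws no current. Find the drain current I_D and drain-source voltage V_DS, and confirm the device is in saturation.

V_G = V_DD·R_2/(R_1+R_2) = 19×68/338 = 3.82 V.
Assume saturation: I_D = (k_n/2)(V_GS − V_t)² with V_GS = V_G − I_D·R_S = 3.82 − 0.56·I_D.
Substituting gives 0.172·I_D² − 2.06·I_D + 1.63 = 0, with roots I_D = 0.853 or 11.1 mA.
The root I_D = 11.1 mA gives V_GS = -2.39 V ≤ V_t, so take I_D = 0.853 mA.
Then V_GS = 3.35 V and V_DS = V_DD − I_D(R_D+R_S) = 19 − 0.853×8.76 = 11.5 V.
Saturation requires V_DS ≥ V_GS − V_t = 1.25 V; 11.5 ≥ 1.25 ✓.

I_D ≈ 0.85 mA, V_DS ≈ 12 V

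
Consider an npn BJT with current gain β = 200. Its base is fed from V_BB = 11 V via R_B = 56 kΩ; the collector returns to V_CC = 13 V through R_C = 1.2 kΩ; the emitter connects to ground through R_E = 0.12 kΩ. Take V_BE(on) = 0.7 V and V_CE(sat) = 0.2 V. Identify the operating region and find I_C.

Assume active: I_B = (11 − 0.7)/(56 + 201×0.12) = 0.129 mA, I_C = β·I_B = 25.7 mA.
Then V_CE = 13 − 25.7×1.2 − 25.8×0.12 = -21 V < 0.2 V — the active assumption fails.
Re-solve with V_CE = 0.2 V. KCL at the emitter: V_E/R_E = (V_BB−0.7−V_E)/R_B + (V_CC−0.2−V_E)/R_C, giving V_E = 1.18 V.
I_C = (V_CC − 0.2 − V_E)/R_C = (12.8 − 1.18)/1.2 = 9.68 mA.
Check: I_B = (10.3 − 1.18)/56 = 0.163 mA, and β·I_B = 32.6 mA > I_C, confirming saturation.

saturation; I_C ≈ 9.7 mA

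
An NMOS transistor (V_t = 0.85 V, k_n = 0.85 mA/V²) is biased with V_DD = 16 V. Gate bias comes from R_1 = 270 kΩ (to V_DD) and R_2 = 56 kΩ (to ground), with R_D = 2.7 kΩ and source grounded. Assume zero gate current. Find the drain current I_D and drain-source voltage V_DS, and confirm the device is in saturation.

I_D ≈ 1.5 mA, V_DS ≈ 12 V

V_G = V_DD·R_2/(R_1+R_2) = 16×56/326 = 2.75 V. With the source grounded, V_GS = V_G = 2.75 V.
Assume saturation: I_D = (k_n/2)(V_GS − V_t)² = (0.85/2)×(2.75 − 0.85)² = 0.425×1.9² = 1.53 mA.
V_DS = V_DD − I_D·R_D = 16 − 1.53×2.7 = 11.9 V.
Saturation requires V_DS ≥ V_GS − V_t = 1.9 V; 11.9 ≥ 1.9 ✓.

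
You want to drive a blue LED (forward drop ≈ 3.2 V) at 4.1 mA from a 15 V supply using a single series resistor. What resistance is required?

R ≈ 2.9 kΩ

The resistor drops V_S − V_D = 15 − 3.2 = 11.8 V at 4.1 mA.
R = 11.8 V / 4.1 mA = 2.88 kΩ.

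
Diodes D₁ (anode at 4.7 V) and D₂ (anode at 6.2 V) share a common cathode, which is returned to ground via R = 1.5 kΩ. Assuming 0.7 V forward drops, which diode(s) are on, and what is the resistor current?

Assume both conduct. Then node N would need to be at both 4.7−0.7 = 4 V and 6.2−0.7 = 5.5 V, which is impossible.
Assume only D₂ conducts: V_N = 6.2 − 0.7 = 5.5 V, so I_R = 5.5/1.5 = 3.67 mA.
Check D₁: its anode-to-cathode voltage is 4.7 − 5.5 = -0.8 V < 0.7 V, so it is off. The assumption is consistent.

Only D₂ conducts; I_R ≈ 3.7 mA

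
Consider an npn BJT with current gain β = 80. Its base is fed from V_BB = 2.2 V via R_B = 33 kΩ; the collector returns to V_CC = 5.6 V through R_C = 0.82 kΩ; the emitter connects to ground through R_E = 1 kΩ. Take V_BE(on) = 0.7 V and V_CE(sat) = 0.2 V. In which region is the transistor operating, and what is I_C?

active; I_C ≈ 1.1 mA

Assume active. Base-emitter loop: I_B = (V_BB − V_BE)/(R_B + (β+1)R_E) = (2.2 − 0.7)/(33 + 81×1) = 0.0132 mA.
I_C = β·I_B = 80×0.0132 = 1.05 mA.
V_CE = V_CC − I_C·R_C − I_E·R_E = 5.6 − 1.05×0.82 − 1.07×1 = 3.67 V > V_CE(sat), so the active-region assumption holds.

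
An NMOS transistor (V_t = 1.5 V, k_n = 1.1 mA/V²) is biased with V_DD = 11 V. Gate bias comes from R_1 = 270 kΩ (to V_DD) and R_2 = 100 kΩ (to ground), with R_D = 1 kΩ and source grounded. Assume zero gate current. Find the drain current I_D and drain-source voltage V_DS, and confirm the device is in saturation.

I_D ≈ 1.2 mA, V_DS ≈ 9.8 V

V_G = V_DD·R_2/(R_1+R_2) = 11×100/370 = 2.97 V. With the source grounded, V_GS = V_G = 2.97 V.
Assume saturation: I_D = (k_n/2)(V_GS − V_t)² = (1.1/2)×(2.97 − 1.5)² = 0.55×1.47² = 1.19 mA.
V_DS = V_DD − I_D·R_D = 11 − 1.19×1 = 9.81 V.
Saturation requires V_DS ≥ V_GS − V_t = 1.47 V; 9.81 ≥ 1.47 ✓.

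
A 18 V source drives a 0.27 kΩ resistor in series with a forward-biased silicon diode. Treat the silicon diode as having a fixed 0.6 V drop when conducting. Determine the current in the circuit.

KVL around the loop: 18 = V_D + I·R = 0.6 + I × 0.27 kΩ.
So I = (18 − 0.6) / 0.27 kΩ = 17.4 / 0.27 = 64.4 mA.

I ≈ 64 mA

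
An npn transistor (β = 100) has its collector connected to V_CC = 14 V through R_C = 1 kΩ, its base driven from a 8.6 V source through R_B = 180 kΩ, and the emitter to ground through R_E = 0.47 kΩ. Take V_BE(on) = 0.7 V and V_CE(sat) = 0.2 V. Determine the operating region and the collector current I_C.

Assume active. Base-emitter loop: I_B = (V_BB − V_BE)/(R_B + (β+1)R_E) = (8.6 − 0.7)/(180 + 101×0.47) = 0.0347 mA.
I_C = β·I_B = 100×0.0347 = 3.47 mA.
V_CE = V_CC − I_C·R_C − I_E·R_E = 14 − 3.47×1 − 3.51×0.47 = 8.88 V > V_CE(sat), so the active-region assumption holds.

active; I_C ≈ 3.5 mA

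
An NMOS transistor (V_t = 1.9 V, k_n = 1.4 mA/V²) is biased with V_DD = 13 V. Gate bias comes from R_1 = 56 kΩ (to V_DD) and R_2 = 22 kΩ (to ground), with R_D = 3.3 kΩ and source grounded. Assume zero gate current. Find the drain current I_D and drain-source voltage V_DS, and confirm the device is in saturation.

V_G = V_DD·R_2/(R_1+R_2) = 13×22/78 = 3.67 V. With the source grounded, V_GS = V_G = 3.67 V.
Assume saturation: I_D = (k_n/2)(V_GS − V_t)² = (1.4/2)×(3.67 − 1.9)² = 0.7×1.77² = 2.18 mA.
V_DS = V_DD − I_D·R_D = 13 − 2.18×3.3 = 5.79 V.
Saturation requires V_DS ≥ V_GS − V_t = 1.77 V; 5.79 ≥ 1.77 ✓.

I_D ≈ 2.2 mA, V_DS ≈ 5.8 V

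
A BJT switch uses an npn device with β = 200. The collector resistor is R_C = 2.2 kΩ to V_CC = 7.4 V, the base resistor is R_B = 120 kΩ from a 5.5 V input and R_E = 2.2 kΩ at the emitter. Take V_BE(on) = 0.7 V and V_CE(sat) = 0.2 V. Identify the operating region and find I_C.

saturation; I_C ≈ 1.6 mA

Assume active: I_B = (5.5 − 0.7)/(120 + 201×2.2) = 0.00854 mA, I_C = β·I_B = 1.71 mA.
Then V_CE = 7.4 − 1.71×2.2 − 1.72×2.2 = -0.132 V < 0.2 V — the active assumption fails.
Re-solve with V_CE = 0.2 V. KCL at the emitter: V_E/R_E = (V_BB−0.7−V_E)/R_B + (V_CC−0.2−V_E)/R_C, giving V_E = 3.61 V.
I_C = (V_CC − 0.2 − V_E)/R_C = (7.2 − 3.61)/2.2 = 1.63 mA.
Check: I_B = (4.8 − 3.61)/120 = 0.00991 mA, and β·I_B = 1.98 mA > I_C, confirming saturation.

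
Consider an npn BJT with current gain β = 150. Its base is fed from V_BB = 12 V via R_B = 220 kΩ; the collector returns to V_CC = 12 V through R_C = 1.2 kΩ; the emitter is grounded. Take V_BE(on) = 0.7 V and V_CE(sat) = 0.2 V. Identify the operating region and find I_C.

Assume active. Base-emitter loop: I_B = (V_BB − V_BE)/R_B = (12 − 0.7)/220 = 0.0514 mA.
I_C = β·I_B = 150×0.0514 = 7.7 mA.
V_CE = V_CC − I_C·R_C = 12 − 7.7×1.2 = 2.75 V > V_CE(sat), so the active-region assumption holds.

active; I_C ≈ 7.7 mA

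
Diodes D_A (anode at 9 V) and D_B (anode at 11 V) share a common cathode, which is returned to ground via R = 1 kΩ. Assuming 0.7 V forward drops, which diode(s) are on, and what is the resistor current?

Assume both conduct. Then node N would need to be at both 9−0.7 = 8.3 V and 11−0.7 = 10.3 V, which is impossible.
Assume only D_B conducts: V_N = 11 − 0.7 = 10.3 V, so I_R = 10.3/1 = 10.3 mA.
Check D_A: its anode-to-cathode voltage is 9 − 10.3 = -1.3 V < 0.7 V, so it is off. The assumption is consistent.

Only D_B conducts; I_R ≈ 10 mA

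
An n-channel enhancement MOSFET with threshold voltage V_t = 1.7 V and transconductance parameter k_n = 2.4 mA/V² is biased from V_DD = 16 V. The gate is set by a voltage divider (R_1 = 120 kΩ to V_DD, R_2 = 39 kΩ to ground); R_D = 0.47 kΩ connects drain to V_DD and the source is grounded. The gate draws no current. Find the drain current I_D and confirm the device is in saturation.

V_G = V_DD·R_2/(R_1+R_2) = 16×39/159 = 3.92 V. With the source grounded, V_GS = V_G = 3.92 V.
Assume saturation: I_D = (k_n/2)(V_GS − V_t)² = (2.4/2)×(3.92 − 1.7)² = 1.2×2.22² = 5.94 mA.
V_DS = V_DD − I_D·R_D = 16 − 5.94×0.47 = 13.2 V.
Saturation requires V_DS ≥ V_GS − V_t = 2.22 V; 13.2 ≥ 2.22 ✓.

I_D ≈ 5.9 mA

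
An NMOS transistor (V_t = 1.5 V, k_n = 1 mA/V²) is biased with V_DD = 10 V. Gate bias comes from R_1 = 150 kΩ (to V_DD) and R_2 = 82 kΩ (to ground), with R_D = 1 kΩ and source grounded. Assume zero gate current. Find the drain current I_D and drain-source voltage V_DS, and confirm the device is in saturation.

V_G = V_DD·R_2/(R_1+R_2) = 10×82/232 = 3.53 V. With the source grounded, V_GS = V_G = 3.53 V.
Assume saturation: I_D = (k_n/2)(V_GS − V_t)² = (1/2)×(3.53 − 1.5)² = 0.5×2.03² = 2.07 mA.
V_DS = V_DD − I_D·R_D = 10 − 2.07×1 = 7.93 V.
Saturation requires V_DS ≥ V_GS − V_t = 2.03 V; 7.93 ≥ 2.03 ✓.

I_D ≈ 2.1 mA, V_DS ≈ 7.9 V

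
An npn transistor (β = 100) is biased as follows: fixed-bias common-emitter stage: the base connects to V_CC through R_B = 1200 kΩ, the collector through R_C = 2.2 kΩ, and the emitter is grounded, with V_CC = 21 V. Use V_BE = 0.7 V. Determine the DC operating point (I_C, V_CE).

I_C ≈ 1.7 mA, V_CE ≈ 17 V

Base loop: V_CC = I_B·R_B + V_BE, so I_B = (21 − 0.7)/1200 kΩ = 0.0169 mA.
In the active region I_C = β·I_B = 100 × 0.0169 = 1.69 mA.
Collector loop: V_CE = V_CC − I_C·R_C = 21 − 1.69×2.2 = 17.3 V.
Since V_CE = 17.3 V > V_CE(sat) ≈ 0.2 V, the transistor is in the active region as assumed.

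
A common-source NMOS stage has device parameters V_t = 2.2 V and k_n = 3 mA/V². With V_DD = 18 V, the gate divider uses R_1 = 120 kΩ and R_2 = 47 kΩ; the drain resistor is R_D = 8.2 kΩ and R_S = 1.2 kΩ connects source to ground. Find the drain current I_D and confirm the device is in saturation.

V_G = V_DD·R_2/(R_1+R_2) = 18×47/167 = 5.07 V.
Assume saturation: I_D = (k_n/2)(V_GS − V_t)² with V_GS = V_G − I_D·R_S = 5.07 − 1.2·I_D.
Substituting gives 2.16·I_D² − 11.3·I_D + 12.3 = 0, with roots I_D = 1.54 or 3.7 mA.
The root I_D = 3.7 mA gives V_GS = 0.63 V ≤ V_t, so take I_D = 1.54 mA.
Then V_GS = 3.21 V and V_DS = V_DD − I_D(R_D+R_S) = 18 − 1.54×9.4 = 3.5 V.
Saturation requires V_DS ≥ V_GS − V_t = 1.01 V; 3.5 ≥ 1.01 ✓.

I_D ≈ 1.5 mA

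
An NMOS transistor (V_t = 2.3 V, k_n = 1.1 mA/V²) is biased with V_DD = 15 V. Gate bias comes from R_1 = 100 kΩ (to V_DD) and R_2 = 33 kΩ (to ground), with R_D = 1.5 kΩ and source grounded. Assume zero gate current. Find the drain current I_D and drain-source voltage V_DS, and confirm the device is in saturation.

I_D ≈ 1.1 mA, V_DS ≈ 13 V

V_G = V_DD·R_2/(R_1+R_2) = 15×33/133 = 3.72 V. With the source grounded, V_GS = V_G = 3.72 V.
Assume saturation: I_D = (k_n/2)(V_GS − V_t)² = (1.1/2)×(3.72 − 2.3)² = 0.55×1.42² = 1.11 mA.
V_DS = V_DD − I_D·R_D = 15 − 1.11×1.5 = 13.3 V.
Saturation requires V_DS ≥ V_GS − V_t = 1.42 V; 13.3 ≥ 1.42 ✓.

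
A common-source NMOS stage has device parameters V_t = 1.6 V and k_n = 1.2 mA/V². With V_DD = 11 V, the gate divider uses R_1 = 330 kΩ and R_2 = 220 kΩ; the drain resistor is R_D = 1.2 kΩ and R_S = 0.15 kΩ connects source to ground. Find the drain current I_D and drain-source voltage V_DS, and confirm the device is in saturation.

V_G = V_DD·R_2/(R_1+R_2) = 11×220/550 = 4.4 V.
Assume saturation: I_D = (k_n/2)(V_GS − V_t)² with V_GS = V_G − I_D·R_S = 4.4 − 0.15·I_D.
Substituting gives 0.0135·I_D² − 1.5·I_D + 4.7 = 0, with roots I_D = 3.22 or 108 mA.
The root I_D = 108 mA gives V_GS = -11.8 V ≤ V_t, so take I_D = 3.22 mA.
Then V_GS = 3.92 V and V_DS = V_DD − I_D(R_D+R_S) = 11 − 3.22×1.35 = 6.65 V.
Saturation requires V_DS ≥ V_GS − V_t = 2.32 V; 6.65 ≥ 2.32 ✓.

I_D ≈ 3.2 mA, V_DS ≈ 6.7 V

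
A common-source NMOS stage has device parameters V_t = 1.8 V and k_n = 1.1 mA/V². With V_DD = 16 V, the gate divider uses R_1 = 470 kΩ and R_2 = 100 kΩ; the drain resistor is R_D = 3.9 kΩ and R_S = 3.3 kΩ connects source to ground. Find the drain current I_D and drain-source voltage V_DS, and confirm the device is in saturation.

V_G = V_DD·R_2/(R_1+R_2) = 16×100/570 = 2.81 V.
Assume saturation: I_D = (k_n/2)(V_GS − V_t)² with V_GS = V_G − I_D·R_S = 2.81 − 3.3·I_D.
Substituting gives 5.99·I_D² − 4.66·I_D + 0.558 = 0, with roots I_D = 0.148 or 0.629 mA.
The root I_D = 0.629 mA gives V_GS = 0.73 V ≤ V_t, so take I_D = 0.148 mA.
Then V_GS = 2.32 V and V_DS = V_DD − I_D(R_D+R_S) = 16 − 0.148×7.2 = 14.9 V.
Saturation requires V_DS ≥ V_GS − V_t = 0.519 V; 14.9 ≥ 0.519 ✓.

I_D ≈ 0.15 mA, V_DS ≈ 15 V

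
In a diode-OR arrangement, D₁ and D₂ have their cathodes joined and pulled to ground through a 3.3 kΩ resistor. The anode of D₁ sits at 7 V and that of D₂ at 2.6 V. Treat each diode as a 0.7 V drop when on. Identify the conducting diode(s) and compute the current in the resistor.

Only D₁ conducts; I_R ≈ 1.9 mA

Assume both conduct. Then node N would need to be at both 7−0.7 = 6.3 V and 2.6−0.7 = 1.9 V, which is impossible.
Assume only D₁ conducts: V_N = 7 − 0.7 = 6.3 V, so I_R = 6.3/3.3 = 1.91 mA.
Check D₂: its anode-to-cathode voltage is 2.6 − 6.3 = -3.7 V < 0.7 V, so it is off. The assumption is consistent.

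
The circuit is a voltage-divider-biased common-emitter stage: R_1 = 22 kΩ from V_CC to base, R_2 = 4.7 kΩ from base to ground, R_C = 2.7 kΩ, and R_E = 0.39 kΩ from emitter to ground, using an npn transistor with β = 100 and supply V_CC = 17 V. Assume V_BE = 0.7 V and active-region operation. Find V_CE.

V_CE ≈ 0.61 V

Thevenize the base divider: V_Th = V_CC·R_2/(R_1+R_2) = 17×4.7/26.7 = 2.99 V, R_Th = R_1‖R_2 = 3.87 kΩ.
Base-emitter loop: V_Th = I_B·R_Th + V_BE + (β+1)I_B·R_E, so I_B = (2.99 − 0.7) / (3.87 + 101×0.39) = 0.053 mA.
I_C = β·I_B = 100×0.053 = 5.3 mA, and I_E = (β+1)I_B = 5.35 mA.
V_CE = V_CC − I_C·R_C − I_E·R_E = 17 − 5.3×2.7 − 5.35×0.39 = 0.605 V.
V_CE = 0.605 V > 0.2 V confirms active-region operation.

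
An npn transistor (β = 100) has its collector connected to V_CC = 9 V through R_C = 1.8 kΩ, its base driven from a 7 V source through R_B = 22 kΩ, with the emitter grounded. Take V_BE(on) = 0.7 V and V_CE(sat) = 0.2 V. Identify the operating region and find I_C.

saturation; I_C ≈ 4.9 mA

Assume active: I_B = (7 − 0.7)/22 = 0.286 mA, giving I_C = β·I_B = 28.6 mA.
But then V_CE = 9 − 28.6×1.8 = -42.5 V < V_CE(sat) = 0.2 V — impossible in the active region.
So the transistor is saturated. With V_CE = 0.2 V, I_C = (V_CC − 0.2)/R_C = 8.8/1.8 = 4.89 mA.
Check: β·I_B = 28.6 mA > I_C = 4.89 mA, confirming saturation.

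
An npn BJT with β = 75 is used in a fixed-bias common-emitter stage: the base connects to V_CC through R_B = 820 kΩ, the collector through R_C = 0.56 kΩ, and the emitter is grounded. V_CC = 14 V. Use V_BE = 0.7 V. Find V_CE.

Base loop: V_CC = I_B·R_B + V_BE, so I_B = (14 − 0.7)/820 kΩ = 0.0162 mA.
In the active region I_C = β·I_B = 75 × 0.0162 = 1.22 mA.
Collector loop: V_CE = V_CC − I_C·R_C = 14 − 1.22×0.56 = 13.3 V.
Since V_CE = 13.3 V > V_CE(sat) ≈ 0.2 V, the transistor is in the active region as assumed.

V_CE ≈ 13 V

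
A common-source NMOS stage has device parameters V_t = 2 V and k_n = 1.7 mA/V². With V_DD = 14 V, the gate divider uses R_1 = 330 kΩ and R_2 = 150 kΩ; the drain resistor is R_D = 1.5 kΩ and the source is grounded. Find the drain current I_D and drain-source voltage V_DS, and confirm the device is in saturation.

V_G = V_DD·R_2/(R_1+R_2) = 14×150/480 = 4.38 V. With the source grounded, V_GS = V_G = 4.38 V.
Assume saturation: I_D = (k_n/2)(V_GS − V_t)² = (1.7/2)×(4.38 − 2)² = 0.85×2.38² = 4.79 mA.
V_DS = V_DD − I_D·R_D = 14 − 4.79×1.5 = 6.81 V.
Saturation requires V_DS ≥ V_GS − V_t = 2.38 V; 6.81 ≥ 2.38 ✓.

I_D ≈ 4.8 mA, V_DS ≈ 6.8 V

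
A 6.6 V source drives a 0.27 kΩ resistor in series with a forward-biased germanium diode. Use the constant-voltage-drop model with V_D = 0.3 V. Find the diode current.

KVL around the loop: 6.6 = V_D + I·R = 0.3 + I × 0.27 kΩ.
So I = (6.6 − 0.3) / 0.27 kΩ = 6.3 / 0.27 = 23.3 mA.

I ≈ 23 mA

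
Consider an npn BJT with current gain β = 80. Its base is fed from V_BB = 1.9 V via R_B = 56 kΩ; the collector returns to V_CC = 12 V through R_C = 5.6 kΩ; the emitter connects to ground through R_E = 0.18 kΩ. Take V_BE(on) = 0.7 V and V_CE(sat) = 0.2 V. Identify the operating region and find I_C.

active; I_C ≈ 1.4 mA

Assume active. Base-emitter loop: I_B = (V_BB − V_BE)/(R_B + (β+1)R_E) = (1.9 − 0.7)/(56 + 81×0.18) = 0.017 mA.
I_C = β·I_B = 80×0.017 = 1.36 mA.
V_CE = V_CC − I_C·R_C − I_E·R_E = 12 − 1.36×5.6 − 1.38×0.18 = 4.14 V > V_CE(sat), so the active-region assumption holds.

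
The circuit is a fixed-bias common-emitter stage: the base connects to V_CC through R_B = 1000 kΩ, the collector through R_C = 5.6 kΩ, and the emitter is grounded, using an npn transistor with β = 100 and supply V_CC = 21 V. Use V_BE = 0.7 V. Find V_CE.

V_CE ≈ 9.6 V

Base loop: V_CC = I_B·R_B + V_BE, so I_B = (21 − 0.7)/1000 kΩ = 0.0203 mA.
In the active region I_C = β·I_B = 100 × 0.0203 = 2.03 mA.
Collector loop: V_CE = V_CC − I_C·R_C = 21 − 2.03×5.6 = 9.63 V.
Since V_CE = 9.63 V > V_CE(sat) ≈ 0.2 V, the transistor is in the active region as assumed.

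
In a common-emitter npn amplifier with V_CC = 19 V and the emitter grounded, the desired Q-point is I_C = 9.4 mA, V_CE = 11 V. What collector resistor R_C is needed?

Collector loop: V_CC = I_C·R_C + V_CE.
R_C = (V_CC − V_CE)/I_C = (19 − 11)/9.4 = 0.851 kΩ.

R_C ≈ 0.85 kΩ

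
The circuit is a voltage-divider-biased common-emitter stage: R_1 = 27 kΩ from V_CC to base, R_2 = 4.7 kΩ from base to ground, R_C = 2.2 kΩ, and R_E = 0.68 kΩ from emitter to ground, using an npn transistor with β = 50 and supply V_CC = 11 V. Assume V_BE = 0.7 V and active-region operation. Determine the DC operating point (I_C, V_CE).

I_C ≈ 1.2 mA, V_CE ≈ 7.5 V

Thevenize the base divider: V_Th = V_CC·R_2/(R_1+R_2) = 11×4.7/31.7 = 1.63 V, R_Th = R_1‖R_2 = 4 kΩ.
Base-emitter loop: V_Th = I_B·R_Th + V_BE + (β+1)I_B·R_E, so I_B = (1.63 − 0.7) / (4 + 51×0.68) = 0.0241 mA.
I_C = β·I_B = 50×0.0241 = 1.2 mA, and I_E = (β+1)I_B = 1.23 mA.
V_CE = V_CC − I_C·R_C − I_E·R_E = 11 − 1.2×2.2 − 1.23×0.68 = 7.52 V.
V_CE = 7.52 V > 0.2 V confirms active-region operation.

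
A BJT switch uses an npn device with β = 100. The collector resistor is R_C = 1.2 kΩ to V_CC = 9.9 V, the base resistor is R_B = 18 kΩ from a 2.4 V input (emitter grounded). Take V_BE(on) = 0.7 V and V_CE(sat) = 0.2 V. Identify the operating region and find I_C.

Assume active: I_B = (2.4 − 0.7)/18 = 0.0944 mA, giving I_C = β·I_B = 9.44 mA.
But then V_CE = 9.9 − 9.44×1.2 = -1.43 V < V_CE(sat) = 0.2 V — impossible in the active region.
So the transistor is saturated. With V_CE = 0.2 V, I_C = (V_CC − 0.2)/R_C = 9.7/1.2 = 8.08 mA.
Check: β·I_B = 9.44 mA > I_C = 8.08 mA, confirming saturation.

saturation; I_C ≈ 8.1 mA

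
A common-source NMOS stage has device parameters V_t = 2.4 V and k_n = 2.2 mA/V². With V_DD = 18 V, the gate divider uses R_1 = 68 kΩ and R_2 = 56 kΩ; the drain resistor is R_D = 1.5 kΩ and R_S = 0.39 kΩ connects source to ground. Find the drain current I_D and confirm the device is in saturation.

I_D ≈ 7.8 mA

V_G = V_DD·R_2/(R_1+R_2) = 18×56/124 = 8.13 V.
Assume saturation: I_D = (k_n/2)(V_GS − V_t)² with V_GS = V_G − I_D·R_S = 8.13 − 0.39·I_D.
Substituting gives 0.167·I_D² − 5.92·I_D + 36.1 = 0, with roots I_D = 7.84 or 27.5 mA.
The root I_D = 27.5 mA gives V_GS = -2.6 V ≤ V_t, so take I_D = 7.84 mA.
Then V_GS = 5.07 V and V_DS = V_DD − I_D(R_D+R_S) = 18 − 7.84×1.89 = 3.18 V.
Saturation requires V_DS ≥ V_GS − V_t = 2.67 V; 3.18 ≥ 2.67 ✓.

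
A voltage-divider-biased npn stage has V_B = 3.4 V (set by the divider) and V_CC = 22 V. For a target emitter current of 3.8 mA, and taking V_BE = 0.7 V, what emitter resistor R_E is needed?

V_E = V_B − V_BE = 3.4 − 0.7 = 2.7 V.
R_E = V_E / I_E = 2.7 / 3.8 = 0.711 kΩ.

R_E ≈ 0.71 kΩ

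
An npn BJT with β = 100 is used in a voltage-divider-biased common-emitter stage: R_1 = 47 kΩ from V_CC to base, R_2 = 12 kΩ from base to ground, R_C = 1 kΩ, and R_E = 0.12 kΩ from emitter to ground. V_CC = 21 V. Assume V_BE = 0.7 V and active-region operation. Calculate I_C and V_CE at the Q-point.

Thevenize the base divider: V_Th = V_CC·R_2/(R_1+R_2) = 21×12/59 = 4.27 V, R_Th = R_1‖R_2 = 9.56 kΩ.
Base-emitter loop: V_Th = I_B·R_Th + V_BE + (β+1)I_B·R_E, so I_B = (4.27 − 0.7) / (9.56 + 101×0.12) = 0.165 mA.
I_C = β·I_B = 100×0.165 = 16.5 mA, and I_E = (β+1)I_B = 16.6 mA.
V_CE = V_CC − I_C·R_C − I_E·R_E = 21 − 16.5×1 − 16.6×0.12 = 2.53 V.
V_CE = 2.53 V > 0.2 V confirms active-region operation.

I_C ≈ 16 mA, V_CE ≈ 2.5 V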